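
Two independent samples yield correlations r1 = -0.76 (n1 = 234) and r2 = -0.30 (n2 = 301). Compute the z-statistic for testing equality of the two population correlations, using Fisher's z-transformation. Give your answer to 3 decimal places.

-7.833

z1 = atanh(-0.76) = -0.996215,  z2 = atanh(-0.30) = -0.309520
SE = √(1/(n1−3) + 1/(n2−3)) = √(1/231 + 1/298) = √(0.0043290 + 0.0033557) = √0.0076847 = 0.087662
z = (z1 − z2)/SE = (-0.996215 − (-0.309520)) / 0.087662 = -0.686695 / 0.087662 = -7.833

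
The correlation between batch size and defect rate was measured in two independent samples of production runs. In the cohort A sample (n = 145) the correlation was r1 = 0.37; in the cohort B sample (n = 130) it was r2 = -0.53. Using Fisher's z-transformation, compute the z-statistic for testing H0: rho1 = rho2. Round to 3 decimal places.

8.012

Fisher z-transforms: z1 = atanh(0.37) = 0.388423, z2 = atanh(-0.53) = -0.590145; difference d = 0.978568
Var(d) = 1/142 + 1/127 = 0.0070423 + 0.0078740 = 0.0149163
z = d/√Var(d) = 0.978568 / √0.0149163 = 0.978568 / 0.122132 = 8.012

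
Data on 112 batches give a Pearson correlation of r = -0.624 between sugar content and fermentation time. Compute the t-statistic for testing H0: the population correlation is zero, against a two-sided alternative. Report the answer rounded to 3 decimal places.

-8.375

1 − r² = 1 − 0.389376 = 0.610624;  √(1−r²) = 0.781424
√(n−2) = √110 = 10.488088
t = r·√(n−2)/√(1−r²) = -0.624 · 10.488088 / 0.781424 = -8.375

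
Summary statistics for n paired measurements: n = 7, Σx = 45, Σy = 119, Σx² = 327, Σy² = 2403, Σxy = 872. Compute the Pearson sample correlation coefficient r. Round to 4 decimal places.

0.8938

Numerator: nΣxy − (Σx)(Σy) = 7·872 − (45)(119) = 749
Denominator: √[(nΣx²−(Σx)²)(nΣy²−(Σy)²)]
  nΣx²−(Σx)² = 7·327 − 2025 = 264;  nΣy²−(Σy)² = 7·2403 − 14161 = 2660
  √(264·2660) = √702240 = 837.9976
r = 749 / 837.9976 = 0.8938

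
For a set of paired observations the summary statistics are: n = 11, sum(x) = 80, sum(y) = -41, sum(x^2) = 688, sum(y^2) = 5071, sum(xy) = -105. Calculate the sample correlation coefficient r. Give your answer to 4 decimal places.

0.2673

S_xy = nΣxy − ΣxΣy = 11·(-105) − 80·(-41) = -1155 − (-3280) = 2125
S_xx = nΣx² − (Σx)² = 11·688 − 80² = 7568 − 6400 = 1168
S_yy = nΣy² − (Σy)² = 11·5071 − (-41)² = 55781 − 1681 = 54100
r = S_xy / √(S_xx·S_yy) = 2125 / √(1168·54100) = 2125 / √63188800 = 2125 / 7949.1383 = 0.2673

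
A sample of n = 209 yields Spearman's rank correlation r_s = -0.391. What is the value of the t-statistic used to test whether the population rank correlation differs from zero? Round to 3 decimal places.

-6.112

1 − r_s² = 1 − 0.152881 = 0.847119;  √(1−r_s²) = 0.920391
√(n−2) = √207 = 14.387495
t = r_s·√(n−2)/√(1−r_s²) = -0.391 · 14.387495 / 0.920391 = -6.112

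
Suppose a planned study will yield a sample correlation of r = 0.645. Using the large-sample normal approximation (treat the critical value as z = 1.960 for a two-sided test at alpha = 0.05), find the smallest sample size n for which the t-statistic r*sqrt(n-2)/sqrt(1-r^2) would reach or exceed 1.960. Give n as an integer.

Need r·√(n−2)/√(1−r²) ≥ 1.960
√(n−2) ≥ 1.960·√(1−0.416025) / 0.645 = 1.960·0.764183 / 0.645 = 2.3222
n−2 ≥ 5.3926  ⇒  n ≥ 7.3926
Smallest integer n = 8

8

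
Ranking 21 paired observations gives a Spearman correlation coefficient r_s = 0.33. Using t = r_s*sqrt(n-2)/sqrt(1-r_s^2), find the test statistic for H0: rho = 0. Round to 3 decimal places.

t = r_s·√(n−2) / √(1−r_s²) with r_s = 0.33, n = 21
  = 0.33·√19 / √(1 − 0.1089)
  = 0.33·4.358899 / 0.943981
  = 1.438437 / 0.943981 = 1.524

1.524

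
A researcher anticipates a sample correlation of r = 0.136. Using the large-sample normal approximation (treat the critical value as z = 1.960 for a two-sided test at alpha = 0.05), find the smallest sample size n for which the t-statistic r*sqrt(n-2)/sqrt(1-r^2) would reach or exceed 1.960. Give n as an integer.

206

Need r·√(n−2)/√(1−r²) ≥ 1.960
√(n−2) ≥ 1.960·√(1−0.018496) / 0.136 = 1.960·0.990709 / 0.136 = 14.2779
n−2 ≥ 203.8584  ⇒  n ≥ 205.8584
Smallest integer n = 206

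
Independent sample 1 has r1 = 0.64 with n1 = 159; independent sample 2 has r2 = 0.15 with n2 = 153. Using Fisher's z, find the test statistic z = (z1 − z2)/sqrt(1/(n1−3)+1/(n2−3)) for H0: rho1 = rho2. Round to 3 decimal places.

z1 = atanh(0.64) = 0.758174,  z2 = atanh(0.15) = 0.151140
SE = √(1/(n1−3) + 1/(n2−3)) = √(1/156 + 1/150) = √(0.0064103 + 0.0066667) = √0.0130770 = 0.114355
z = (z1 − z2)/SE = (0.758174 − 0.151140) / 0.114355 = 0.607034 / 0.114355 = 5.308

5.308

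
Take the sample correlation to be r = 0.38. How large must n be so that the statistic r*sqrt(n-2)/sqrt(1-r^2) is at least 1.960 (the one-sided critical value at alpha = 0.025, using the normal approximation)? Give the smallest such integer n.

Need r·√(n−2)/√(1−r²) ≥ 1.960
√(n−2) ≥ 1.960·√(1−0.1444) / 0.38 = 1.960·0.924986 / 0.38 = 4.7710
n−2 ≥ 22.7624  ⇒  n ≥ 24.7624
Smallest integer n = 25

25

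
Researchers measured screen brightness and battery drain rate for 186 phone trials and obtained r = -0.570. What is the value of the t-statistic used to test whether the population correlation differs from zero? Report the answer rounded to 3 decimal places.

-9.410

1 − r² = 1 − 0.324900 = 0.675100;  √(1−r²) = 0.821645
√(n−2) = √184 = 13.564660
t = r·√(n−2)/√(1−r²) = -0.570 · 13.564660 / 0.821645 = -9.410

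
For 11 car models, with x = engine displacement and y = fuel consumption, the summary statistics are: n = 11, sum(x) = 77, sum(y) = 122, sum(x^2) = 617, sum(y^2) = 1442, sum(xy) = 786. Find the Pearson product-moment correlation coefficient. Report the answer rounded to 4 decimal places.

-0.8166

Numerator: nΣxy − (Σx)(Σy) = 11·786 − (77)(122) = -748
Denominator: √[(nΣx²−(Σx)²)(nΣy²−(Σy)²)]
  nΣx²−(Σx)² = 11·617 − 5929 = 858;  nΣy²−(Σy)² = 11·1442 − 14884 = 978
  √(858·978) = √839124 = 916.0371
r = -748 / 916.0371 = -0.8166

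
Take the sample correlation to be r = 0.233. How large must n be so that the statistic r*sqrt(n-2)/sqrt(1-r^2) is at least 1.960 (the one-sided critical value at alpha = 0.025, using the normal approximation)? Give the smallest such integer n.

r√(n−2)/√(1−r²) ≥ 1.960  ⇔  n−2 ≥ (1.960)²·(1−r²)/r²
(1−r²)/r² = (1−0.054289)/0.054289 = 17.4199
n ≥ 2 + 3.8416·17.4199 = 2 + 66.9203 = 68.9203
⌈68.9203⌉ = 69

69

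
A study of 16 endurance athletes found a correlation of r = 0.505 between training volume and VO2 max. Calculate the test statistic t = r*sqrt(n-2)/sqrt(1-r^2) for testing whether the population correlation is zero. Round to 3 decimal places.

2.189

1 − r² = 1 − 0.255025 = 0.744975;  √(1−r²) = 0.863119
√(n−2) = √14 = 3.741657
t = r·√(n−2)/√(1−r²) = 0.505 · 3.741657 / 0.863119 = 2.189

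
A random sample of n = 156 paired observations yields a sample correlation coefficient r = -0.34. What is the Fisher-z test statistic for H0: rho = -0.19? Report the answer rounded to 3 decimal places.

-2.001

Fisher z: atanh(-0.34) = -0.354093, atanh(-0.19) = -0.192337
z = (z_r − z_0)·√(n−3) = (-0.354093 − (-0.192337))·√153 = -0.161756 · 12.369317 = -2.001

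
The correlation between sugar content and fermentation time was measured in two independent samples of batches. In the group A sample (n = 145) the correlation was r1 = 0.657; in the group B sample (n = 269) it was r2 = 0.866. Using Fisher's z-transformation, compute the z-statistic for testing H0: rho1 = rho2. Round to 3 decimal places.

-5.093

Fisher z-transforms: z1 = atanh(0.657) = 0.787517, z2 = atanh(0.866) = 1.316856; difference d = -0.529339
Var(d) = 1/142 + 1/266 = 0.0070423 + 0.0037594 = 0.0108017
z = d/√Var(d) = -0.529339 / √0.0108017 = -0.529339 / 0.103931 = -5.093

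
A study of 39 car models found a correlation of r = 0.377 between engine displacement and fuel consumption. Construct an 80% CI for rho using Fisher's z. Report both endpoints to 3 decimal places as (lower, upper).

Fisher z: z_r = atanh(r) = ½·ln((1+0.377)/(1−0.377)) = 0.396558
SE(z) = 1/√(n−3) = 1/√36 = 0.166667
80% ⇒ z* = 1.282; margin = 1.282·0.166667 = 0.213667
CI on z-scale: (0.182891, 0.610225)
Back-transform: tanh(0.182891) = 0.180879, tanh(0.610225) = 0.544285

(0.181, 0.544)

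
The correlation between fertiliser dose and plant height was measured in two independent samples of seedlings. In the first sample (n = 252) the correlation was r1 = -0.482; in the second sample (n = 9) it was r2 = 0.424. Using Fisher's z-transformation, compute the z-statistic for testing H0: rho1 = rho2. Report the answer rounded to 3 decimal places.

z1 = atanh(-0.482) = -0.525586,  z2 = atanh(0.424) = 0.452559
SE = √(1/(n1−3) + 1/(n2−3)) = √(1/249 + 1/6) = √(0.0040161 + 0.1666667) = √0.1706828 = 0.413138
z = (z1 − z2)/SE = (-0.525586 − 0.452559) / 0.413138 = -0.978145 / 0.413138 = -2.368

-2.368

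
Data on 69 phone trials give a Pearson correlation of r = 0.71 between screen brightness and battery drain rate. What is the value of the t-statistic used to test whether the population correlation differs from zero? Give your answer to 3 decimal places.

8.253

1 − r² = 1 − 0.5041 = 0.4959;  √(1−r²) = 0.704202
√(n−2) = √67 = 8.185353
t = r·√(n−2)/√(1−r²) = 0.71 · 8.185353 / 0.704202 = 8.253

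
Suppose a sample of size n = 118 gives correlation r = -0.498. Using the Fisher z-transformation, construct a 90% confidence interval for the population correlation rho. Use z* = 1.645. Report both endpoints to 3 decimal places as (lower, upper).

(-0.604, -0.374)

Fisher z: z_r = atanh(r) = ½·ln((1+(-0.498))/(1−(-0.498))) = -0.546643
SE(z) = 1/√(n−3) = 1/√115 = 0.093250
90% ⇒ z* = 1.645; margin = 1.645·0.093250 = 0.153396
CI on z-scale: (-0.700039, -0.393247)
Back-transform: tanh(-0.700039) = -0.604393, tanh(-0.393247) = -0.374156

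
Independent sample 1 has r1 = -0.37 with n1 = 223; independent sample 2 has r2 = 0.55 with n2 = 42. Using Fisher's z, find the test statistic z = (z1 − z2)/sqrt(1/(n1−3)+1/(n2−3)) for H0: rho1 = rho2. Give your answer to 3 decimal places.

z1 = atanh(-0.37) = -0.388423,  z2 = atanh(0.55) = 0.618381
SE = √(1/(n1−3) + 1/(n2−3)) = √(1/220 + 1/39) = √(0.0045455 + 0.0256410) = √0.0301865 = 0.173743
z = (z1 − z2)/SE = (-0.388423 − 0.618381) / 0.173743 = -1.006804 / 0.173743 = -5.795

-5.795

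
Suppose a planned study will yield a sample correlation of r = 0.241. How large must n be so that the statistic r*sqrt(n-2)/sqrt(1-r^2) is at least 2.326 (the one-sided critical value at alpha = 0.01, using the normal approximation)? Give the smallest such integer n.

Need r·√(n−2)/√(1−r²) ≥ 2.326
√(n−2) ≥ 2.326·√(1−0.058081) / 0.241 = 2.326·0.970525 / 0.241 = 9.3670
n−2 ≥ 87.7407  ⇒  n ≥ 89.7407
Smallest integer n = 90

90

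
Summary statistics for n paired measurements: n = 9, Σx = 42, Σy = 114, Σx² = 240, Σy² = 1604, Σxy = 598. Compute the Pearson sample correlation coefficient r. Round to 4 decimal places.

0.7866

Numerator: nΣxy − (Σx)(Σy) = 9·598 − (42)(114) = 594
Denominator: √[(nΣx²−(Σx)²)(nΣy²−(Σy)²)]
  nΣx²−(Σx)² = 9·240 − 1764 = 396;  nΣy²−(Σy)² = 9·1604 − 12996 = 1440
  √(396·1440) = √570240 = 755.1424
r = 594 / 755.1424 = 0.7866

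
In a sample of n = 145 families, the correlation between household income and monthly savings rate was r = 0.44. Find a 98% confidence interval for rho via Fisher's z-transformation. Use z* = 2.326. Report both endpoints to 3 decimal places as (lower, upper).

z_r = atanh(0.44) = 0.472231;  SE = 1/√(n−3) = 1/√142 = 0.083918
z-limits: 0.472231 ± 2.326·0.083918 = 0.472231 ± 0.195193 = [0.277038, 0.667424]
ρ-limits: (tanh 0.277038, tanh 0.667424) = (0.270, 0.583)

(0.270, 0.583)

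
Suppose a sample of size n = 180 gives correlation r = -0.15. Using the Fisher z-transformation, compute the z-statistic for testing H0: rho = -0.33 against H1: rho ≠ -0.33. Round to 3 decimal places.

2.550

z_r = atanh(-0.15) = -0.151140,  z_0 = atanh(-0.33) = -0.342828
SE = 1/√(n−3) = 1/√177 = 0.075165
z = (z_r − z_0)/SE = (-0.151140 − (-0.342828)) / 0.075165 = 0.191688 / 0.075165 = 2.550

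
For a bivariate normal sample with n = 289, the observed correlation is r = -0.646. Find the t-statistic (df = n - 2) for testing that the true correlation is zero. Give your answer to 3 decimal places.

-14.337

t = r·√(n−2) / √(1−r²) with r = -0.646, n = 289
  = -0.646·√287 / √(1 − 0.417316)
  = -0.646·16.941074 / 0.763337
  = -10.943934 / 0.763337 = -14.337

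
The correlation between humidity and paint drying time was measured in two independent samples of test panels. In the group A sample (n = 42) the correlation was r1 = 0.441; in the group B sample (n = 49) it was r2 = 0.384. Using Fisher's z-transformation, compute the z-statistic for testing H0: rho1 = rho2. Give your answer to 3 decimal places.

0.316

Fisher z-transforms: z1 = atanh(0.441) = 0.473472, z2 = atanh(0.384) = 0.404743; difference d = 0.068729
Var(d) = 1/39 + 1/46 = 0.0256410 + 0.0217391 = 0.0473801
z = d/√Var(d) = 0.068729 / √0.0473801 = 0.068729 / 0.217670 = 0.316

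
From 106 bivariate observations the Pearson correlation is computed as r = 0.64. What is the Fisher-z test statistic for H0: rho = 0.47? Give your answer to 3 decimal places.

2.518

z_r = atanh(0.64) = 0.758174,  z_0 = atanh(0.47) = 0.510070
SE = 1/√(n−3) = 1/√103 = 0.098533
z = (z_r − z_0)/SE = (0.758174 − 0.510070) / 0.098533 = 0.248104 / 0.098533 = 2.518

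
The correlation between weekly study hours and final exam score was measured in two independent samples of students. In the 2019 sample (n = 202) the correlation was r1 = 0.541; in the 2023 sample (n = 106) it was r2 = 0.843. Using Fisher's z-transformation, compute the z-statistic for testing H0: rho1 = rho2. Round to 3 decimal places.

-5.156

Fisher z-transforms: z1 = atanh(0.541) = 0.605568, z2 = atanh(0.843) = 1.231452; difference d = -0.625884
Var(d) = 1/199 + 1/103 = 0.0050251 + 0.0097087 = 0.0147338
z = d/√Var(d) = -0.625884 / √0.0147338 = -0.625884 / 0.121383 = -5.156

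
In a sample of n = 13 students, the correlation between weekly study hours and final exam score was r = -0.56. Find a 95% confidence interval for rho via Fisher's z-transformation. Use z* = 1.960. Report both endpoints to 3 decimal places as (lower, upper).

Fisher z: z_r = atanh(r) = ½·ln((1+(-0.56))/(1−(-0.56))) = -0.632833
SE(z) = 1/√(n−3) = 1/√10 = 0.316228
95% ⇒ z* = 1.960; margin = 1.960·0.316228 = 0.619807
CI on z-scale: (-1.252640, -0.013026)
Back-transform: tanh(-1.252640) = -0.849022, tanh(-0.013026) = -0.013025

(-0.849, -0.013)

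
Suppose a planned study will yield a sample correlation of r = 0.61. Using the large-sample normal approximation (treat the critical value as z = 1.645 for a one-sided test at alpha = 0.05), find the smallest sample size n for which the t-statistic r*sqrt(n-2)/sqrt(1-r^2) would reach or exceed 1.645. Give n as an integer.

7

r√(n−2)/√(1−r²) ≥ 1.645  ⇔  n−2 ≥ (1.645)²·(1−r²)/r²
(1−r²)/r² = (1−0.3721)/0.3721 = 1.6874
n ≥ 2 + 2.706025·1.6874 = 2 + 4.5661 = 6.5661
⌈6.5661⌉ = 7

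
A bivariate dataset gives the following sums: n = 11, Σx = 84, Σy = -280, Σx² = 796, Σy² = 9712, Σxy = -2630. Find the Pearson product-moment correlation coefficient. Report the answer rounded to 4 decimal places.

Numerator: nΣxy − (Σx)(Σy) = 11·(-2630) − (84)(-280) = -5410
Denominator: √[(nΣx²−(Σx)²)(nΣy²−(Σy)²)]
  nΣx²−(Σx)² = 11·796 − 7056 = 1700;  nΣy²−(Σy)² = 11·9712 − 78400 = 28432
  √(1700·28432) = √48334400 = 6952.2946
r = -5410 / 6952.2946 = -0.7782

-0.7782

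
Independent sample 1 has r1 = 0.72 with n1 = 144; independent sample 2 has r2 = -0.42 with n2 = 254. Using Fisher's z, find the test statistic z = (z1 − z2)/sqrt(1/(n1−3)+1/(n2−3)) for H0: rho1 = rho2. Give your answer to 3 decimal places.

z1 = atanh(0.72) = 0.907645,  z2 = atanh(-0.42) = -0.447692
SE = √(1/(n1−3) + 1/(n2−3)) = √(1/141 + 1/251) = √(0.0070922 + 0.0039841) = √0.0110763 = 0.105244
z = (z1 − z2)/SE = (0.907645 − (-0.447692)) / 0.105244 = 1.355337 / 0.105244 = 12.878

12.878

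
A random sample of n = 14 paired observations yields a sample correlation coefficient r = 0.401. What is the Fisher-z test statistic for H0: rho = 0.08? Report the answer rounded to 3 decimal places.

Fisher z: atanh(0.401) = 0.424840, atanh(0.08) = 0.080171
z = (z_r − z_0)·√(n−3) = (0.424840 − 0.080171)·√11 = 0.344669 · 3.316625 = 1.143

1.143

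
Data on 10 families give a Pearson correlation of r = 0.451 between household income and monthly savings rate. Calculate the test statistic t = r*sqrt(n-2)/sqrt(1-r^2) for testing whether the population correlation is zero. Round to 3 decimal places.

1.429

t = r·√(n−2) / √(1−r²) with r = 0.451, n = 10
  = 0.451·√8 / √(1 − 0.203401)
  = 0.451·2.828427 / 0.892524
  = 1.275621 / 0.892524 = 1.429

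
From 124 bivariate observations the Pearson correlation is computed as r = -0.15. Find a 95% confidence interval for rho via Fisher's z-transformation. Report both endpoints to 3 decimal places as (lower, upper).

(-0.318, 0.027)

z_r = atanh(-0.15) = -0.151140;  SE = 1/√(n−3) = 1/√121 = 0.090909
z-limits: -0.151140 ± 1.960·0.090909 = -0.151140 ± 0.178182 = [-0.329322, 0.027042]
ρ-limits: (tanh -0.329322, tanh 0.027042) = (-0.318, 0.027)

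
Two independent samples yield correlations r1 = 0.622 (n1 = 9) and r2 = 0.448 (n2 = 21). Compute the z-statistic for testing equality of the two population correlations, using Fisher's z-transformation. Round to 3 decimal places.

0.522

Fisher z-transforms: z1 = atanh(0.622) = 0.728261, z2 = atanh(0.448) = 0.482195; difference d = 0.246066
Var(d) = 1/6 + 1/18 = 0.1666667 + 0.0555556 = 0.2222223
z = d/√Var(d) = 0.246066 / √0.2222223 = 0.246066 / 0.471405 = 0.522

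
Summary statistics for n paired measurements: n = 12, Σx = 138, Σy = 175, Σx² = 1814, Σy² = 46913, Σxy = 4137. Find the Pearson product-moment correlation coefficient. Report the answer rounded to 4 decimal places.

0.6695

Numerator: nΣxy − (Σx)(Σy) = 12·4137 − (138)(175) = 25494
Denominator: √[(nΣx²−(Σx)²)(nΣy²−(Σy)²)]
  nΣx²−(Σx)² = 12·1814 − 19044 = 2724;  nΣy²−(Σy)² = 12·46913 − 30625 = 532331
  √(2724·532331) = √1450069644 = 38079.7800
r = 25494 / 38079.7800 = 0.6695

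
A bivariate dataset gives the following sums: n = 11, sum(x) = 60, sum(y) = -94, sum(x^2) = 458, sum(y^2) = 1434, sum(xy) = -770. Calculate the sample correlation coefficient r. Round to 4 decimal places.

-0.8960

S_xy = nΣxy − ΣxΣy = 11·(-770) − 60·(-94) = -8470 − (-5640) = -2830
S_xx = nΣx² − (Σx)² = 11·458 − 60² = 5038 − 3600 = 1438
S_yy = nΣy² − (Σy)² = 11·1434 − (-94)² = 15774 − 8836 = 6938
r = S_xy / √(S_xx·S_yy) = -2830 / √(1438·6938) = -2830 / √9976844 = -2830 / 3158.6143 = -0.8960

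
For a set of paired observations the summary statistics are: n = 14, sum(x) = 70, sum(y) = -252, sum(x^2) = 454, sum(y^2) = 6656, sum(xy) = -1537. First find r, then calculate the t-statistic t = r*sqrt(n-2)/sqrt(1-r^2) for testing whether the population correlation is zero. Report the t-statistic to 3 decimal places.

-2.531

Numerator: nΣxy − (Σx)(Σy) = 14·(-1537) − (70)(-252) = -3878
Denominator: √[(nΣx²−(Σx)²)(nΣy²−(Σy)²)]
  nΣx²−(Σx)² = 14·454 − 4900 = 1456;  nΣy²−(Σy)² = 14·6656 − 63504 = 29680
  √(1456·29680) = √43214080 = 6573.7417
r = -3878 / 6573.7417 = -0.5899
t = r·√(n−2)/√(1−r²) = -0.5899·√12 / √(1−0.347982) = -2.043474 / 0.807476 = -2.531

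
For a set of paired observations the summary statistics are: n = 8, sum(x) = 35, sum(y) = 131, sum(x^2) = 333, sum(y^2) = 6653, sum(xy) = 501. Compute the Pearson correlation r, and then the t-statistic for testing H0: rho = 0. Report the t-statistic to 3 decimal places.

Numerator: nΣxy − (Σx)(Σy) = 8·501 − (35)(131) = -577
Denominator: √[(nΣx²−(Σx)²)(nΣy²−(Σy)²)]
  nΣx²−(Σx)² = 8·333 − 1225 = 1439;  nΣy²−(Σy)² = 8·6653 − 17161 = 36063
  √(1439·36063) = √51894657 = 7203.7946
r = -577 / 7203.7946 = -0.0801
t = r·√(n−2)/√(1−r²) = -0.0801·√6 / √(1−0.006416) = -0.196204 / 0.996787 = -0.197

-0.197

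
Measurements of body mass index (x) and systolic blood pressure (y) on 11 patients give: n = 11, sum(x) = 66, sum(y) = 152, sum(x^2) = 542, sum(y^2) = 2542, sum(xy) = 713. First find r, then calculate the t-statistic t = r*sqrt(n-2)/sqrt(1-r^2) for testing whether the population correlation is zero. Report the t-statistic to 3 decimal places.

-3.785

S_xy = nΣxy − ΣxΣy = 11·713 − 66·152 = 7843 − 10032 = -2189
S_xx = nΣx² − (Σx)² = 11·542 − 66² = 5962 − 4356 = 1606
S_yy = nΣy² − (Σy)² = 11·2542 − 152² = 27962 − 23104 = 4858
r = S_xy / √(S_xx·S_yy) = -2189 / √(1606·4858) = -2189 / √7801948 = -2189 / 2793.1967 = -0.7837
t = r·√(n−2)/√(1−r²) = -0.7837·√9 / √(1−0.614186) = -2.351100 / 0.621139 = -3.785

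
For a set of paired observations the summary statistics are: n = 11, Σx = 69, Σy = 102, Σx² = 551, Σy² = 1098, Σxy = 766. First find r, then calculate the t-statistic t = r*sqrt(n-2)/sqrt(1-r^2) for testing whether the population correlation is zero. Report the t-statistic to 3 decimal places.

S_xy = nΣxy − ΣxΣy = 11·766 − 69·102 = 8426 − 7038 = 1388
S_xx = nΣx² − (Σx)² = 11·551 − 69² = 6061 − 4761 = 1300
S_yy = nΣy² − (Σy)² = 11·1098 − 102² = 12078 − 10404 = 1674
r = S_xy / √(S_xx·S_yy) = 1388 / √(1300·1674) = 1388 / √2176200 = 1388 / 1475.1949 = 0.9409
t = r·√(n−2)/√(1−r²) = 0.9409·√9 / √(1−0.885293) = 2.822700 / 0.338684 = 8.334

8.334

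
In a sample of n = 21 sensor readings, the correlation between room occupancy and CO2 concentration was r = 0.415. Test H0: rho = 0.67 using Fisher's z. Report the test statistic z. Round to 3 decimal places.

-1.566

z_r = atanh(0.415) = 0.441636,  z_0 = atanh(0.67) = 0.810743
SE = 1/√(n−3) = 1/√18 = 0.235702
z = (z_r − z_0)/SE = (0.441636 − 0.810743) / 0.235702 = -0.369107 / 0.235702 = -1.566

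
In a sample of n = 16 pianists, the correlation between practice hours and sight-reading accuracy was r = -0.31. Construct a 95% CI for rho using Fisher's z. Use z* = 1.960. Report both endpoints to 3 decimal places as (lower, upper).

Fisher z: z_r = atanh(r) = ½·ln((1+(-0.31))/(1−(-0.31))) = -0.320545
SE(z) = 1/√(n−3) = 1/√13 = 0.277350
95% ⇒ z* = 1.960; margin = 1.960·0.277350 = 0.543606
CI on z-scale: (-0.864151, 0.223061)
Back-transform: tanh(-0.864151) = -0.698390, tanh(0.223061) = 0.219434

(-0.698, 0.219)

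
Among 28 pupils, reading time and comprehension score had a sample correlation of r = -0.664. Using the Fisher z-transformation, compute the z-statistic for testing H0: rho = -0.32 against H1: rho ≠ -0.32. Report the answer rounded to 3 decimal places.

-2.341

Fisher z: atanh(-0.664) = -0.799934, atanh(-0.32) = -0.331647
z = (z_r − z_0)·√(n−3) = (-0.799934 − (-0.331647))·√25 = -0.468287 · 5.000000 = -2.341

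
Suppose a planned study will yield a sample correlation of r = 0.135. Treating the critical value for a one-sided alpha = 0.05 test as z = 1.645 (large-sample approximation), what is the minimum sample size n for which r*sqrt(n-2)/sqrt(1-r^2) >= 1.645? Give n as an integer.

Need r·√(n−2)/√(1−r²) ≥ 1.645
√(n−2) ≥ 1.645·√(1−0.018225) / 0.135 = 1.645·0.990846 / 0.135 = 12.0736
n−2 ≥ 145.7718  ⇒  n ≥ 147.7718
Smallest integer n = 148

148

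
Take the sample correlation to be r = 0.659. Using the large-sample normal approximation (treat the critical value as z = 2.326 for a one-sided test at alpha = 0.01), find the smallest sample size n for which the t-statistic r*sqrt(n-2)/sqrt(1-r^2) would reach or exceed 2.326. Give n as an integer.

10

r√(n−2)/√(1−r²) ≥ 2.326  ⇔  n−2 ≥ (2.326)²·(1−r²)/r²
(1−r²)/r² = (1−0.434281)/0.434281 = 1.3027
n ≥ 2 + 5.410276·1.3027 = 2 + 7.0480 = 9.0480
⌈9.0480⌉ = 10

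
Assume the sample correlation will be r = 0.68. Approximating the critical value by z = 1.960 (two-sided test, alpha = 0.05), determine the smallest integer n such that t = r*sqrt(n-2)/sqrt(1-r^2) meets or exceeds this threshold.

7

Need r·√(n−2)/√(1−r²) ≥ 1.960
√(n−2) ≥ 1.960·√(1−0.4624) / 0.68 = 1.960·0.733212 / 0.68 = 2.1134
n−2 ≥ 4.4665  ⇒  n ≥ 6.4665
Smallest integer n = 7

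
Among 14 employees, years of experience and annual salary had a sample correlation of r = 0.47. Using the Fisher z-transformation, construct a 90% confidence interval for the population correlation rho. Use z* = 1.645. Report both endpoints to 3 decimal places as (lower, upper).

(0.014, 0.764)

Fisher z: z_r = atanh(r) = ½·ln((1+0.47)/(1−0.47)) = 0.510070
SE(z) = 1/√(n−3) = 1/√11 = 0.301511
90% ⇒ z* = 1.645; margin = 1.645·0.301511 = 0.495986
CI on z-scale: (0.014084, 1.006056)
Back-transform: tanh(0.014084) = 0.014083, tanh(1.006056) = 0.764126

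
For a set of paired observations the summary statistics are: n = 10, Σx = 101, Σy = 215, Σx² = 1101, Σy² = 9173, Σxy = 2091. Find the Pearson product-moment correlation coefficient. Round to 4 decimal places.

S_xy = nΣxy − ΣxΣy = 10·2091 − 101·215 = 20910 − 21715 = -805
S_xx = nΣx² − (Σx)² = 10·1101 − 101² = 11010 − 10201 = 809
S_yy = nΣy² − (Σy)² = 10·9173 − 215² = 91730 − 46225 = 45505
r = S_xy / √(S_xx·S_yy) = -805 / √(809·45505) = -805 / √36813545 = -805 / 6067.4167 = -0.1327

-0.1327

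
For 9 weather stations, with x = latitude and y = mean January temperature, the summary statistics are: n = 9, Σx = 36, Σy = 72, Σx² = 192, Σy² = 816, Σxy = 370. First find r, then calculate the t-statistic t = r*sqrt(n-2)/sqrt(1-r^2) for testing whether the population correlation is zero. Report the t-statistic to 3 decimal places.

Numerator: nΣxy − (Σx)(Σy) = 9·370 − (36)(72) = 738
Denominator: √[(nΣx²−(Σx)²)(nΣy²−(Σy)²)]
  nΣx²−(Σx)² = 9·192 − 1296 = 432;  nΣy²−(Σy)² = 9·816 − 5184 = 2160
  √(432·2160) = √933120 = 965.9814
r = 738 / 965.9814 = 0.7640
t = r·√(n−2)/√(1−r²) = 0.7640·√7 / √(1−0.583696) = 2.021354 / 0.645216 = 3.133

3.133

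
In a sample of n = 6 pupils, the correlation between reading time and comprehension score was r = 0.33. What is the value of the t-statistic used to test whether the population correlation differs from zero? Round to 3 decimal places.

0.699

t = r·√(n−2) / √(1−r²) with r = 0.33, n = 6
  = 0.33·√4 / √(1 − 0.1089)
  = 0.33·2.000000 / 0.943981
  = 0.660000 / 0.943981 = 0.699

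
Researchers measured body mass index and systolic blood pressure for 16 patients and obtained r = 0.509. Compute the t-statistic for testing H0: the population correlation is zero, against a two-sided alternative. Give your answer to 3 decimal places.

1 − r² = 1 − 0.259081 = 0.740919;  √(1−r²) = 0.860767
√(n−2) = √14 = 3.741657
t = r·√(n−2)/√(1−r²) = 0.509 · 3.741657 / 0.860767 = 2.213

2.213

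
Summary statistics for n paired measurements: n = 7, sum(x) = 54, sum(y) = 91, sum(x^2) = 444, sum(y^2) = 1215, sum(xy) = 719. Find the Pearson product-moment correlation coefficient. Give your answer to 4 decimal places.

0.5738

S_xy = nΣxy − ΣxΣy = 7·719 − 54·91 = 5033 − 4914 = 119
S_xx = nΣx² − (Σx)² = 7·444 − 54² = 3108 − 2916 = 192
S_yy = nΣy² − (Σy)² = 7·1215 − 91² = 8505 − 8281 = 224
r = S_xy / √(S_xx·S_yy) = 119 / √(192·224) = 119 / √43008 = 119 / 207.3837 = 0.5738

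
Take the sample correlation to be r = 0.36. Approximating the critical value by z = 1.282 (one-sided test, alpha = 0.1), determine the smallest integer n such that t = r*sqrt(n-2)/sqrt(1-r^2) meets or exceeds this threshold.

r√(n−2)/√(1−r²) ≥ 1.282  ⇔  n−2 ≥ (1.282)²·(1−r²)/r²
(1−r²)/r² = (1−0.1296)/0.1296 = 6.7160
n ≥ 2 + 1.643524·6.7160 = 2 + 11.0379 = 13.0379
⌈13.0379⌉ = 14

14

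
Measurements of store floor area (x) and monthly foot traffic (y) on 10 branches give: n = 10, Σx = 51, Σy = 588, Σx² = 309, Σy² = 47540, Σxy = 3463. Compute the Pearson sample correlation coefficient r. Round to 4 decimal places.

Numerator: nΣxy − (Σx)(Σy) = 10·3463 − (51)(588) = 4642
Denominator: √[(nΣx²−(Σx)²)(nΣy²−(Σy)²)]
  nΣx²−(Σx)² = 10·309 − 2601 = 489;  nΣy²−(Σy)² = 10·47540 − 345744 = 129656
  √(489·129656) = √63401784 = 7962.5237
r = 4642 / 7962.5237 = 0.5830

0.5830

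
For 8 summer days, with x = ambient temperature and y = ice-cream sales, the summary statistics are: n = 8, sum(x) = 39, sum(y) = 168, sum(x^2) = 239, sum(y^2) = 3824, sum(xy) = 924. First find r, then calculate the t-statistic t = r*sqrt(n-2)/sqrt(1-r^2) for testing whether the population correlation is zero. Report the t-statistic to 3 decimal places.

Numerator: nΣxy − (Σx)(Σy) = 8·924 − (39)(168) = 840
Denominator: √[(nΣx²−(Σx)²)(nΣy²−(Σy)²)]
  nΣx²−(Σx)² = 8·239 − 1521 = 391;  nΣy²−(Σy)² = 8·3824 − 28224 = 2368
  √(391·2368) = √925888 = 962.2307
r = 840 / 962.2307 = 0.8730
t = r·√(n−2)/√(1−r²) = 0.8730·√6 / √(1−0.762129) = 2.138405 / 0.487720 = 4.384

4.384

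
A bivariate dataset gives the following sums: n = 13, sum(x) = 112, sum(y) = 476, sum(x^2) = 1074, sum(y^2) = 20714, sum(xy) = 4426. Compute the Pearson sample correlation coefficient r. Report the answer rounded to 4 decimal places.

S_xy = nΣxy − ΣxΣy = 13·4426 − 112·476 = 57538 − 53312 = 4226
S_xx = nΣx² − (Σx)² = 13·1074 − 112² = 13962 − 12544 = 1418
S_yy = nΣy² − (Σy)² = 13·20714 − 476² = 269282 − 226576 = 42706
r = S_xy / √(S_xx·S_yy) = 4226 / √(1418·42706) = 4226 / √60557108 = 4226 / 7781.8448 = 0.5431

0.5431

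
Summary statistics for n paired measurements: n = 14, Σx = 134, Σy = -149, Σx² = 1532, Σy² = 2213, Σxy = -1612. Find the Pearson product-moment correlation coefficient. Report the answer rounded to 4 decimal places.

Numerator: nΣxy − (Σx)(Σy) = 14·(-1612) − (134)(-149) = -2602
Denominator: √[(nΣx²−(Σx)²)(nΣy²−(Σy)²)]
  nΣx²−(Σx)² = 14·1532 − 17956 = 3492;  nΣy²−(Σy)² = 14·2213 − 22201 = 8781
  √(3492·8781) = √30663252 = 5537.4409
r = -2602 / 5537.4409 = -0.4699

-0.4699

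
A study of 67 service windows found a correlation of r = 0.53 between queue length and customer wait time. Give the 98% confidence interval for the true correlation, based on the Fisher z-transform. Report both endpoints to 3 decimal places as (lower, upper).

z_r = atanh(0.53) = 0.590145;  SE = 1/√(n−3) = 1/√64 = 0.125000
z-limits: 0.590145 ± 2.326·0.125000 = 0.590145 ± 0.290750 = [0.299395, 0.880895]
ρ-limits: (tanh 0.299395, tanh 0.880895) = (0.291, 0.707)

(0.291, 0.707)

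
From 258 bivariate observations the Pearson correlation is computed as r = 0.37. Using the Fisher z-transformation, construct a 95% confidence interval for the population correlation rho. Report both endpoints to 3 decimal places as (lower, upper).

z_r = atanh(0.37) = 0.388423;  SE = 1/√(n−3) = 1/√255 = 0.062622
z-limits: 0.388423 ± 1.960·0.062622 = 0.388423 ± 0.122739 = [0.265684, 0.511162]
ρ-limits: (tanh 0.265684, tanh 0.511162) = (0.260, 0.471)

(0.260, 0.471)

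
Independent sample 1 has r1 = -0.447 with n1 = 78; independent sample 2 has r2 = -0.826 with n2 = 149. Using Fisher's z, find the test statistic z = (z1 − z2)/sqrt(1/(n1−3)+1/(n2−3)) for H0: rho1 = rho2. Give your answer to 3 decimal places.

4.888

z1 = atanh(-0.447) = -0.480945,  z2 = atanh(-0.826) = -1.175414
SE = √(1/(n1−3) + 1/(n2−3)) = √(1/75 + 1/146) = √(0.0133333 + 0.0068493) = √0.0201826 = 0.142065
z = (z1 − z2)/SE = (-0.480945 − (-1.175414)) / 0.142065 = 0.694469 / 0.142065 = 4.888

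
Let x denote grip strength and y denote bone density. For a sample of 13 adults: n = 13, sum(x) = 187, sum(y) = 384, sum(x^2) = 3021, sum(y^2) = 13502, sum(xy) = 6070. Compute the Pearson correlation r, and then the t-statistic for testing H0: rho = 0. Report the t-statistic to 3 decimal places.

2.808

S_xy = nΣxy − ΣxΣy = 13·6070 − 187·384 = 78910 − 71808 = 7102
S_xx = nΣx² − (Σx)² = 13·3021 − 187² = 39273 − 34969 = 4304
S_yy = nΣy² − (Σy)² = 13·13502 − 384² = 175526 − 147456 = 28070
r = S_xy / √(S_xx·S_yy) = 7102 / √(4304·28070) = 7102 / √120813280 = 7102 / 10991.5095 = 0.6461
t = r·√(n−2)/√(1−r²) = 0.6461·√11 / √(1−0.417445) = 2.142871 / 0.763253 = 2.808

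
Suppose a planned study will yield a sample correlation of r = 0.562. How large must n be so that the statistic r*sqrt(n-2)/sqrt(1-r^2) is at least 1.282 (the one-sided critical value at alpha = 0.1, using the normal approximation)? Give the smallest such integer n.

Need r·√(n−2)/√(1−r²) ≥ 1.282
√(n−2) ≥ 1.282·√(1−0.315844) / 0.562 = 1.282·0.827137 / 0.562 = 1.8868
n−2 ≥ 3.5600  ⇒  n ≥ 5.5600
Smallest integer n = 6

6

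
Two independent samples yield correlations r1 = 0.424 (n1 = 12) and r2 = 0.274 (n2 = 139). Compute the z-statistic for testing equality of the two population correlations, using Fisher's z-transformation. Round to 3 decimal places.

0.498

z1 = atanh(0.424) = 0.452559,  z2 = atanh(0.274) = 0.281183
SE = √(1/(n1−3) + 1/(n2−3)) = √(1/9 + 1/136) = √(0.1111111 + 0.0073529) = √0.1184640 = 0.344186
z = (z1 − z2)/SE = (0.452559 − 0.281183) / 0.344186 = 0.171376 / 0.344186 = 0.498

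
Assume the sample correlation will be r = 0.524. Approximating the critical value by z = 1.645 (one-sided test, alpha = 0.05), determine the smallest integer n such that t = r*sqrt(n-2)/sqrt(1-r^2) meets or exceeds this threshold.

10

r√(n−2)/√(1−r²) ≥ 1.645  ⇔  n−2 ≥ (1.645)²·(1−r²)/r²
(1−r²)/r² = (1−0.274576)/0.274576 = 2.6420
n ≥ 2 + 2.706025·2.6420 = 2 + 7.1493 = 9.1493
⌈9.1493⌉ = 10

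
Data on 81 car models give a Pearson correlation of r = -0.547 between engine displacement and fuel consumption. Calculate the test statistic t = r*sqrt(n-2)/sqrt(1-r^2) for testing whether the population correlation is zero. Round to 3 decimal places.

-5.808

1 − r² = 1 − 0.299209 = 0.700791;  √(1−r²) = 0.837133
√(n−2) = √79 = 8.888194
t = r·√(n−2)/√(1−r²) = -0.547 · 8.888194 / 0.837133 = -5.808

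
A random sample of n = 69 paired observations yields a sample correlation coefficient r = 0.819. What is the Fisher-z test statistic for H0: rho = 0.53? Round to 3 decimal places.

z_r = atanh(0.819) = 1.153773,  z_0 = atanh(0.53) = 0.590145
SE = 1/√(n−3) = 1/√66 = 0.123091
z = (z_r − z_0)/SE = (1.153773 − 0.590145) / 0.123091 = 0.563628 / 0.123091 = 4.579

4.579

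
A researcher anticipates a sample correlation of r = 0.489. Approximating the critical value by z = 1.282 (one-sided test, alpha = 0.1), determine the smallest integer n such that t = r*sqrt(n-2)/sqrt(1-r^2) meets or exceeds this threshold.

8

r√(n−2)/√(1−r²) ≥ 1.282  ⇔  n−2 ≥ (1.282)²·(1−r²)/r²
(1−r²)/r² = (1−0.239121)/0.239121 = 3.1820
n ≥ 2 + 1.643524·3.1820 = 2 + 5.2297 = 7.2297
⌈7.2297⌉ = 8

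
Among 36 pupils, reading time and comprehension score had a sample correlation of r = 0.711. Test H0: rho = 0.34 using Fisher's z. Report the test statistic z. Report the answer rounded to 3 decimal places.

z_r = atanh(0.711) = 0.889203,  z_0 = atanh(0.34) = 0.354093
SE = 1/√(n−3) = 1/√33 = 0.174078
z = (z_r − z_0)/SE = (0.889203 − 0.354093) / 0.174078 = 0.535110 / 0.174078 = 3.074

3.074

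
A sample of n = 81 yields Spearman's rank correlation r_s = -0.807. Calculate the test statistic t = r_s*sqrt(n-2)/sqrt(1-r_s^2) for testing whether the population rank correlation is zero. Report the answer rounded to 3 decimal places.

t = r_s·√(n−2) / √(1−r_s²) with r_s = -0.807, n = 81
  = -0.807·√79 / √(1 − 0.651249)
  = -0.807·8.888194 / 0.590551
  = -7.172773 / 0.590551 = -12.146

-12.146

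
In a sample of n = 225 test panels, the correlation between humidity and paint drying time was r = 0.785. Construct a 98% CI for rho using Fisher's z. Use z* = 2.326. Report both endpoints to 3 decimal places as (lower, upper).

Fisher z: z_r = atanh(r) = ½·ln((1+0.785)/(1−0.785)) = 1.058268
SE(z) = 1/√(n−3) = 1/√222 = 0.067116
98% ⇒ z* = 2.326; margin = 2.326·0.067116 = 0.156112
CI on z-scale: (0.902156, 1.214380)
Back-transform: tanh(0.902156) = 0.717346, tanh(1.214380) = 0.837989

(0.717, 0.838)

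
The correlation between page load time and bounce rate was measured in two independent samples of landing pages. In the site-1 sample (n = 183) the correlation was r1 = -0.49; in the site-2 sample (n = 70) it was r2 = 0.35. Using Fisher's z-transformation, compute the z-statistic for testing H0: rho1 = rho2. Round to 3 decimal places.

-6.299

z1 = atanh(-0.49) = -0.536060,  z2 = atanh(0.35) = 0.365444
SE = √(1/(n1−3) + 1/(n2−3)) = √(1/180 + 1/67) = √(0.0055556 + 0.0149254) = √0.0204810 = 0.143112
z = (z1 − z2)/SE = (-0.536060 − 0.365444) / 0.143112 = -0.901504 / 0.143112 = -6.299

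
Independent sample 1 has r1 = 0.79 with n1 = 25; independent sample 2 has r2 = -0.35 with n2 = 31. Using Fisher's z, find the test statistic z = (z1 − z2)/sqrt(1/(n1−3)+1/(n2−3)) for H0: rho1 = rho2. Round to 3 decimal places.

z1 = atanh(0.79) = 1.071432,  z2 = atanh(-0.35) = -0.365444
SE = √(1/(n1−3) + 1/(n2−3)) = √(1/22 + 1/28) = √(0.0454545 + 0.0357143) = √0.0811688 = 0.284901
z = (z1 − z2)/SE = (1.071432 − (-0.365444)) / 0.284901 = 1.436876 / 0.284901 = 5.043

5.043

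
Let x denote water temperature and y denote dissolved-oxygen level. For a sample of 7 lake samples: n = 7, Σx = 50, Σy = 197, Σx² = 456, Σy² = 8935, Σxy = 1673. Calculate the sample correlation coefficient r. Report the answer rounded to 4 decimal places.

Numerator: nΣxy − (Σx)(Σy) = 7·1673 − (50)(197) = 1861
Denominator: √[(nΣx²−(Σx)²)(nΣy²−(Σy)²)]
  nΣx²−(Σx)² = 7·456 − 2500 = 692;  nΣy²−(Σy)² = 7·8935 − 38809 = 23736
  √(692·23736) = √16425312 = 4052.8153
r = 1861 / 4052.8153 = 0.4592

0.4592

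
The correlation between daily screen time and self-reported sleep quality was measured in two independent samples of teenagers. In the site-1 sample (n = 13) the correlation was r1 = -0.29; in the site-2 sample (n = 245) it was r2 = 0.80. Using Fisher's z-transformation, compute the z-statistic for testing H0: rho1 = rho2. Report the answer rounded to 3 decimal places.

-4.330

Fisher z-transforms: z1 = atanh(-0.29) = -0.298566, z2 = atanh(0.80) = 1.098612; difference d = -1.397178
Var(d) = 1/10 + 1/242 = 0.1000000 + 0.0041322 = 0.1041322
z = d/√Var(d) = -1.397178 / √0.1041322 = -1.397178 / 0.322695 = -4.330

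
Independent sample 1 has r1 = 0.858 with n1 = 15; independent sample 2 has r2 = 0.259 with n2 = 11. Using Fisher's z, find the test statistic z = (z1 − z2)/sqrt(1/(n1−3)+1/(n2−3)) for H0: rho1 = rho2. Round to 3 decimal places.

z1 = atanh(0.858) = 1.285714,  z2 = atanh(0.259) = 0.265036
SE = √(1/(n1−3) + 1/(n2−3)) = √(1/12 + 1/8) = √(0.0833333 + 0.1250000) = √0.2083333 = 0.456435
z = (z1 − z2)/SE = (1.285714 − 0.265036) / 0.456435 = 1.020678 / 0.456435 = 2.236

2.236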